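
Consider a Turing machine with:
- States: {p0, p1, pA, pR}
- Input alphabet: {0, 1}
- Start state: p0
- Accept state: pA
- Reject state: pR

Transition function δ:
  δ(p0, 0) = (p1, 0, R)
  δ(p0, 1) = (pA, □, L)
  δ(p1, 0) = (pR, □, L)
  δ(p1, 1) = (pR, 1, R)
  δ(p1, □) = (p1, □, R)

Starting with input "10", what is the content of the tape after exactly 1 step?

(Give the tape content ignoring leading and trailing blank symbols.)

Execution trace:
Initial: [p0]10
Step 1: δ(p0, 1) = (pA, □, L) → [pA]□□0

The machine reaches the accept state pA and halts.

After 1 step, the tape (ignoring leading/trailing blanks) is: 0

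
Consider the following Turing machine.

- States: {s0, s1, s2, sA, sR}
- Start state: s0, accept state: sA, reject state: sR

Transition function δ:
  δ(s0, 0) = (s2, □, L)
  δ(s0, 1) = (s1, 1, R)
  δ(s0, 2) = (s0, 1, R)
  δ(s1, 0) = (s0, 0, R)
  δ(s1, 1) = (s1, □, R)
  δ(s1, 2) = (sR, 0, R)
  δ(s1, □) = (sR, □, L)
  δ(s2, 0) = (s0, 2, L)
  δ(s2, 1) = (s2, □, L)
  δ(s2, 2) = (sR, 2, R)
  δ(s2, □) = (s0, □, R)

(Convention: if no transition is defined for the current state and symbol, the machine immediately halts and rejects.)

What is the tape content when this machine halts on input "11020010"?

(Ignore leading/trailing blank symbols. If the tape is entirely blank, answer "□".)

Execution trace:
Initial: [s0]11020010
Step 1: δ(s0, 1) = (s1, 1, R) → 1[s1]1020010
Step 2: δ(s1, 1) = (s1, □, R) → 1□[s1]020010
Step 3: δ(s1, 0) = (s0, 0, R) → 1□0[s0]20010
Step 4: δ(s0, 2) = (s0, 1, R) → 1□01[s0]0010
Step 5: δ(s0, 0) = (s2, □, L) → 1□0[s2]1□010
Step 6: δ(s2, 1) = (s2, □, L) → 1□[s2]0□□010
Step 7: δ(s2, 0) = (s0, 2, L) → 1[s0]□2□□010

No transition is defined for δ(s0, □). By convention the machine halts and rejects.

Final tape (ignoring leading/trailing blanks): 1□2□□010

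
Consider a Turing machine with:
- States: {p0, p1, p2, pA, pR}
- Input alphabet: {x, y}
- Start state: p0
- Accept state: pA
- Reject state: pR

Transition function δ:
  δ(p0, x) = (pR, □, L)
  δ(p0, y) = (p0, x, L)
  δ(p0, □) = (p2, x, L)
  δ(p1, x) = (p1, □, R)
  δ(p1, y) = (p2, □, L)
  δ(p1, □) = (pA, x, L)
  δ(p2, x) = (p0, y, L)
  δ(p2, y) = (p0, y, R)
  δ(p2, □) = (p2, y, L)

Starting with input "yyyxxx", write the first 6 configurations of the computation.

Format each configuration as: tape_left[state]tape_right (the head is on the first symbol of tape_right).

Transitions applied:
Step 1: δ(p0, y) = (p0, x, L)
Step 2: δ(p0, □) = (p2, x, L)
Step 3: δ(p2, □) = (p2, y, L)
Step 4: δ(p2, □) = (p2, y, L)
Step 5: δ(p2, □) = (p2, y, L)

The first 6 configurations are:
[p0]yyyxxx ⊢ [p0]□xyyxxx ⊢ [p2]□xxyyxxx ⊢ [p2]□yxxyyxxx ⊢ [p2]□yyxxyyxxx ⊢ [p2]□yyyxxyyxxx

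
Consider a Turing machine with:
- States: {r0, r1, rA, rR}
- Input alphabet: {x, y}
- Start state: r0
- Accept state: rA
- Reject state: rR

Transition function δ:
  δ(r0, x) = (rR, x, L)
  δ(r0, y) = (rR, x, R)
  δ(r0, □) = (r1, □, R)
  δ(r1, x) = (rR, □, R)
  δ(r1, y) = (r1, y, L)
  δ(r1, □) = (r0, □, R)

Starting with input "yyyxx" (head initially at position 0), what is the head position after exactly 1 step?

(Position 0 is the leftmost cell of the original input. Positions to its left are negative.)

Execution trace (head position shown):
Step 0: [r0]yyyxx  (head at position 0)
Step 1: move right → x[rR]yyxx  (head at position 1)

After 1 step, the head is at position 1.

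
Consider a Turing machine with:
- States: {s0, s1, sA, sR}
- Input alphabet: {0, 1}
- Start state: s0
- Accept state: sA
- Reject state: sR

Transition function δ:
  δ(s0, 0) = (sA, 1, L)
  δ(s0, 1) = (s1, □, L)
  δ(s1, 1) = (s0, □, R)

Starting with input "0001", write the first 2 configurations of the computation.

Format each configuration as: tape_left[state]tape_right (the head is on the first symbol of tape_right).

Transitions applied:
Step 1: δ(s0, 0) = (sA, 1, L)

The first 2 configurations are:
[s0]0001 ⊢ [sA]□1001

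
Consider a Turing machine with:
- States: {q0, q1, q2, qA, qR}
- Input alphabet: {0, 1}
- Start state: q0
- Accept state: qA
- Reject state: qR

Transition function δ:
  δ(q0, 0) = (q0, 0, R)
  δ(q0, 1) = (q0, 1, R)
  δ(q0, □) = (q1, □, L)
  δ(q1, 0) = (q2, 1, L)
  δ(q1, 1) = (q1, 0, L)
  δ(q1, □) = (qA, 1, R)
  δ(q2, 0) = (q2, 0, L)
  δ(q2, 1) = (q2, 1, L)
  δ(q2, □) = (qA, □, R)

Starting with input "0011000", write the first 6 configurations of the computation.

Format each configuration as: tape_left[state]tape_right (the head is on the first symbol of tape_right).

Transitions applied:
Step 1: δ(q0, 0) = (q0, 0, R)
Step 2: δ(q0, 0) = (q0, 0, R)
Step 3: δ(q0, 1) = (q0, 1, R)
Step 4: δ(q0, 1) = (q0, 1, R)
Step 5: δ(q0, 0) = (q0, 0, R)

The first 6 configurations are:
[q0]0011000 ⊢ 0[q0]011000 ⊢ 00[q0]11000 ⊢ 001[q0]1000 ⊢ 0011[q0]000 ⊢ 00110[q0]00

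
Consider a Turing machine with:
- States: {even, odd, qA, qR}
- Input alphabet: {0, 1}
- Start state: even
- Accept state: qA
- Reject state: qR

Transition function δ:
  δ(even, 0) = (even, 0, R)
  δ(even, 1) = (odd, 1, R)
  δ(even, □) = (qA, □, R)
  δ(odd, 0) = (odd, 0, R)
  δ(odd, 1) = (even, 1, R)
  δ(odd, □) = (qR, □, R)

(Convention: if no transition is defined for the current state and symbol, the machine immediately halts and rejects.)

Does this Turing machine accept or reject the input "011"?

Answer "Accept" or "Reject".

Execution trace:
Initial: [even]011
Step 1: δ(even, 0) = (even, 0, R) → 0[even]11
Step 2: δ(even, 1) = (odd, 1, R) → 01[odd]1
Step 3: δ(odd, 1) = (even, 1, R) → 011[even]□
Step 4: δ(even, □) = (qA, □, R) → 011□[qA]□

The machine reaches the accept state qA and halts.

Answer: Accept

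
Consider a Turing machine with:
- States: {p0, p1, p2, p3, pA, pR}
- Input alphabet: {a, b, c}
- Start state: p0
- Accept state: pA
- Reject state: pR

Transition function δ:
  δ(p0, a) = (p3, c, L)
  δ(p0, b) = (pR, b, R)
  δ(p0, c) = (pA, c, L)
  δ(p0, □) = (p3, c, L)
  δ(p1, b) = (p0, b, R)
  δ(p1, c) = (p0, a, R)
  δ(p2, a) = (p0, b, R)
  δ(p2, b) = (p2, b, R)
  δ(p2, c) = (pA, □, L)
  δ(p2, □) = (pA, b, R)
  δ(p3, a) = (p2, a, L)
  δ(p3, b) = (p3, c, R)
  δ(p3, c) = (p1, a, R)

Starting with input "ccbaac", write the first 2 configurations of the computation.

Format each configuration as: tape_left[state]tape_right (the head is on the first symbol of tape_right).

Transitions applied:
Step 1: δ(p0, c) = (pA, c, L)

The first 2 configurations are:
[p0]ccbaac ⊢ [pA]□ccbaac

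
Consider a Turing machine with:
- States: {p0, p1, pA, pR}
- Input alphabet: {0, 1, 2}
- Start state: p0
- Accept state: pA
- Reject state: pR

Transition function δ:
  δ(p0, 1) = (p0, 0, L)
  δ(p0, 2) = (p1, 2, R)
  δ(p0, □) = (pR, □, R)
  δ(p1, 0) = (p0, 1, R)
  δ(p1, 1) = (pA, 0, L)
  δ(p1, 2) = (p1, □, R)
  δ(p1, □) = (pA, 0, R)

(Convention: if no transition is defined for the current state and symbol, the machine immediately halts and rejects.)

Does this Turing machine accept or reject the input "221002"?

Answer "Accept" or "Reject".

Execution trace:
Initial: [p0]221002
Step 1: δ(p0, 2) = (p1, 2, R) → 2[p1]21002
Step 2: δ(p1, 2) = (p1, □, R) → 2□[p1]1002
Step 3: δ(p1, 1) = (pA, 0, L) → 2[pA]□0002

The machine reaches the accept state pA and halts.

Answer: Accept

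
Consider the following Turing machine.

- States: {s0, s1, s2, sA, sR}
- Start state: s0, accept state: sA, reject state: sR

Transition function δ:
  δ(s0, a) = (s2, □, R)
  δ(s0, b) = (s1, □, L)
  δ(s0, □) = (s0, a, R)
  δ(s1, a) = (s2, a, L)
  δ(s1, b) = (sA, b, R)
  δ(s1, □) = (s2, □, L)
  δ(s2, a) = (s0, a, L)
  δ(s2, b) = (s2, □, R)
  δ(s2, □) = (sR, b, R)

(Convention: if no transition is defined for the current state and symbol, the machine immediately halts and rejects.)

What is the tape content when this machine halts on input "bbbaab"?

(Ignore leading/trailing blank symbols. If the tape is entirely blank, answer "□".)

Execution trace:
Initial: [s0]bbbaab
Step 1: δ(s0, b) = (s1, □, L) → [s1]□□bbaab
Step 2: δ(s1, □) = (s2, □, L) → [s2]□□□bbaab
Step 3: δ(s2, □) = (sR, b, R) → b[sR]□□bbaab

The machine reaches the reject state sR and halts.

Final tape (ignoring leading/trailing blanks): b□□bbaab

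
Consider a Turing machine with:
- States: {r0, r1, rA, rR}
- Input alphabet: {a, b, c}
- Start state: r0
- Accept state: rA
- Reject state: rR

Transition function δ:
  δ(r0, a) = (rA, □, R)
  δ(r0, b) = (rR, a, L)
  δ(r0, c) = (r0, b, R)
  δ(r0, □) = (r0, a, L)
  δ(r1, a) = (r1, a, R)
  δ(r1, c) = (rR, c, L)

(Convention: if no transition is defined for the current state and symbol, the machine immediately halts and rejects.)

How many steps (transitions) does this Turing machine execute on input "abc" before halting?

Execution trace:
Initial: [r0]abc
Step 1: δ(r0, a) = (rA, □, R) → □[rA]bc

The machine reaches the accept state rA and halts.

The machine executed 1 step before halting.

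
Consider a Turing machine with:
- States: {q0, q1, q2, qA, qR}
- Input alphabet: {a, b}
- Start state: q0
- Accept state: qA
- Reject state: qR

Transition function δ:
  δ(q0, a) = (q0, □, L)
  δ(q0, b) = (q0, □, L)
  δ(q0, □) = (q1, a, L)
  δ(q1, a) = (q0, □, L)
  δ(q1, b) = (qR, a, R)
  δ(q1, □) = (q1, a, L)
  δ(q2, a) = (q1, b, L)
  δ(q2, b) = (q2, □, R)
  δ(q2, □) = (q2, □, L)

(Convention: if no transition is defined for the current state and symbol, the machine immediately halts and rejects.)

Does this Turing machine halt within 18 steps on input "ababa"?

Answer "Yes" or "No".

Execution trace:
Initial: [q0]ababa
Step 1: δ(q0, a) = (q0, □, L) → [q0]□□baba
Step 2: δ(q0, □) = (q1, a, L) → [q1]□a□baba
Step 3: δ(q1, □) = (q1, a, L) → [q1]□aa□baba
Step 4: δ(q1, □) = (q1, a, L) → [q1]□aaa□baba
Step 5: δ(q1, □) = (q1, a, L) → [q1]□aaaa□baba
Step 6: δ(q1, □) = (q1, a, L) → [q1]□aaaaa□baba
Step 7: δ(q1, □) = (q1, a, L) → [q1]□aaaaaa□baba
Step 8: δ(q1, □) = (q1, a, L) → [q1]□aaaaaaa□baba
Step 9: δ(q1, □) = (q1, a, L) → [q1]□aaaaaaaa□baba
Step 10: δ(q1, □) = (q1, a, L) → [q1]□aaaaaaaaa□baba
Step 11: δ(q1, □) = (q1, a, L) → [q1]□aaaaaaaaaa□baba
Step 12: δ(q1, □) = (q1, a, L) → [q1]□aaaaaaaaaaa□baba
Step 13: δ(q1, □) = (q1, a, L) → [q1]□aaaaaaaaaaaa□baba
Step 14: δ(q1, □) = (q1, a, L) → [q1]□aaaaaaaaaaaaa□baba
Step 15: δ(q1, □) = (q1, a, L) → [q1]□aaaaaaaaaaaaaa□baba
Step 16: δ(q1, □) = (q1, a, L) → [q1]□aaaaaaaaaaaaaaa□baba
Step 17: δ(q1, □) = (q1, a, L) → [q1]□aaaaaaaaaaaaaaaa□baba
Step 18: δ(q1, □) = (q1, a, L) → [q1]□aaaaaaaaaaaaaaaaa□baba

The machine has not reached a halting state after 18 steps.
The machine did not halt within the 18-step bound.

Answer: No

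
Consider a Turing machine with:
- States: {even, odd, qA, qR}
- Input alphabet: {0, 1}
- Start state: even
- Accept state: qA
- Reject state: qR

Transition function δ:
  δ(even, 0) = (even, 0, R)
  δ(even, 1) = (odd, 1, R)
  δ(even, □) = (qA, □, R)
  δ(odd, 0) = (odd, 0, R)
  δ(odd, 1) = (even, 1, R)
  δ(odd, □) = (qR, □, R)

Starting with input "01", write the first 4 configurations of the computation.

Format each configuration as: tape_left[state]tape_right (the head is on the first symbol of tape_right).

Transitions applied:
Step 1: δ(even, 0) = (even, 0, R)
Step 2: δ(even, 1) = (odd, 1, R)
Step 3: δ(odd, □) = (qR, □, R)

The first 4 configurations are:
[even]01 ⊢ 0[even]1 ⊢ 01[odd]□ ⊢ 01□[qR]□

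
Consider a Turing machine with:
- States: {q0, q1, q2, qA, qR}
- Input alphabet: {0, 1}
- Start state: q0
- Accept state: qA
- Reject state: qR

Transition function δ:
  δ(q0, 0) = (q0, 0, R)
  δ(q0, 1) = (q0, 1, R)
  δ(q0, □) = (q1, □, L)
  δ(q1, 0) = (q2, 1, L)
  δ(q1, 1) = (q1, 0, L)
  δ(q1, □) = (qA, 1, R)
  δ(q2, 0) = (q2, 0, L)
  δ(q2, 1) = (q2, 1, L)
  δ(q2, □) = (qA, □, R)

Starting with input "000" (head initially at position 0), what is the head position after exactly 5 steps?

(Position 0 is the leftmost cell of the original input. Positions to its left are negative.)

Execution trace (head position shown):
Step 0: [q0]000  (head at position 0)
Step 1: move right → 0[q0]00  (head at position 1)
Step 2: move right → 00[q0]0  (head at position 2)
Step 3: move right → 000[q0]□  (head at position 3)
Step 4: move left → 00[q1]0□  (head at position 2)
Step 5: move left → 0[q2]01□  (head at position 1)

After 5 steps, the head is at position 1.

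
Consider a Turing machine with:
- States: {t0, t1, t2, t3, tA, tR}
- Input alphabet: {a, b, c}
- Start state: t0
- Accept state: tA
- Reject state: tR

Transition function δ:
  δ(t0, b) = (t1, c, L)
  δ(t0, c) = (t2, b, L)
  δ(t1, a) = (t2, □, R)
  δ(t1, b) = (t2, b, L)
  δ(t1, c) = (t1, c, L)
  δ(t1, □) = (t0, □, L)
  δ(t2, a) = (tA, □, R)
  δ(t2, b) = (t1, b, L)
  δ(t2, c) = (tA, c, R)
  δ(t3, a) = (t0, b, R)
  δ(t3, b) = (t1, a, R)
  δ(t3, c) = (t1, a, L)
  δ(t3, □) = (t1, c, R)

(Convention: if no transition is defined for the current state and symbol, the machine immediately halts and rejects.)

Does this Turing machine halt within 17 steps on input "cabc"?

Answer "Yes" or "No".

Execution trace:
Initial: [t0]cabc
Step 1: δ(t0, c) = (t2, b, L) → [t2]□babc

No transition is defined for δ(t2, □). By convention the machine halts and rejects.
The machine halted after 1 step (within the 17-step bound).

Answer: Yes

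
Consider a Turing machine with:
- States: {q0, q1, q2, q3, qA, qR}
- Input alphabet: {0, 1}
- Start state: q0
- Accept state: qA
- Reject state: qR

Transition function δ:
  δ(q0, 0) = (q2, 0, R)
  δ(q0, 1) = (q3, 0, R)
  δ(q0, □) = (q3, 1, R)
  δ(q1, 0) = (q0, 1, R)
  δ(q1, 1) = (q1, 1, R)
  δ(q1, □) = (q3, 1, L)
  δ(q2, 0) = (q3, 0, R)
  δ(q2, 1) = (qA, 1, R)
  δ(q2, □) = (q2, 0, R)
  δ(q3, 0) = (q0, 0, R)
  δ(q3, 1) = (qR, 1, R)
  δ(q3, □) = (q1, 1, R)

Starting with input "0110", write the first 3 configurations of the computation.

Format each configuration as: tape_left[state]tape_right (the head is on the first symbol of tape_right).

Transitions applied:
Step 1: δ(q0, 0) = (q2, 0, R)
Step 2: δ(q2, 1) = (qA, 1, R)

The first 3 configurations are:
[q0]0110 ⊢ 0[q2]110 ⊢ 01[qA]10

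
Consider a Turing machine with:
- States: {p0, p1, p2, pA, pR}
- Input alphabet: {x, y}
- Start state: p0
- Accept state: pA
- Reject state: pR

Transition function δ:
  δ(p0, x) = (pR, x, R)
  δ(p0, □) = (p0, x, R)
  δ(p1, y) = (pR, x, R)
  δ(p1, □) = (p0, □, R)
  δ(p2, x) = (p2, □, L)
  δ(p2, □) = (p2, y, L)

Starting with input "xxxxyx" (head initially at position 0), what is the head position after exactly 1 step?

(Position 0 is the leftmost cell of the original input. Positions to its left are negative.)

Execution trace (head position shown):
Step 0: [p0]xxxxyx  (head at position 0)
Step 1: move right → x[pR]xxxyx  (head at position 1)

After 1 step, the head is at position 1.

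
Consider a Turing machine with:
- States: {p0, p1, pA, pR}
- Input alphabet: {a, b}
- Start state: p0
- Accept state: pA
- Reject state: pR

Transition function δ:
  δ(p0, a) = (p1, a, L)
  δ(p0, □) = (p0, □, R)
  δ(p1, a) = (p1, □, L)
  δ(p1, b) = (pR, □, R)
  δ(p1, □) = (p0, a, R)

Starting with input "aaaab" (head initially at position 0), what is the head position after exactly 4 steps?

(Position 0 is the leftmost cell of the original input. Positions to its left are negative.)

Execution trace (head position shown):
Step 0: [p0]aaaab  (head at position 0)
Step 1: move left → [p1]□aaaab  (head at position -1)
Step 2: move right → a[p0]aaaab  (head at position 0)
Step 3: move left → [p1]aaaaab  (head at position -1)
Step 4: move left → [p1]□□aaaab  (head at position -2)

After 4 steps, the head is at position -2.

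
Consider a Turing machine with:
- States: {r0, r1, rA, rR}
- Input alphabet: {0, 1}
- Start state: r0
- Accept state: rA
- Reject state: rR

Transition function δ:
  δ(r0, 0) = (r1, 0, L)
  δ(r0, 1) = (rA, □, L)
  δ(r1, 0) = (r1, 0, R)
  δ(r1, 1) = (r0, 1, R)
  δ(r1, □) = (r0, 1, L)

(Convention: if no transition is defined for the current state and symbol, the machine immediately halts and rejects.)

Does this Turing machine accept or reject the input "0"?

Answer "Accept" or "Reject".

Execution trace:
Initial: [r0]0
Step 1: δ(r0, 0) = (r1, 0, L) → [r1]□0
Step 2: δ(r1, □) = (r0, 1, L) → [r0]□10

No transition is defined for δ(r0, □). By convention the machine halts and rejects.

Answer: Reject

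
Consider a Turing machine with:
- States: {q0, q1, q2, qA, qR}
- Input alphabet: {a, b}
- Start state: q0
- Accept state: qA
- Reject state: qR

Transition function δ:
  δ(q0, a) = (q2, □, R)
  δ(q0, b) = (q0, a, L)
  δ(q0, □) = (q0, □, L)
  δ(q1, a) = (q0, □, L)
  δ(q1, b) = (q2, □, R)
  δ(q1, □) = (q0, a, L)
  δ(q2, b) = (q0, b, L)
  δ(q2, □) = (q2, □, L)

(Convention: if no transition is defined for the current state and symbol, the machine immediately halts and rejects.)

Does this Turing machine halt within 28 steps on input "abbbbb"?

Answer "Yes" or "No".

Execution trace:
Initial: [q0]abbbbb
Step 1: δ(q0, a) = (q2, □, R) → □[q2]bbbbb
Step 2: δ(q2, b) = (q0, b, L) → [q0]□bbbbb
Step 3: δ(q0, □) = (q0, □, L) → [q0]□□bbbbb
Step 4: δ(q0, □) = (q0, □, L) → [q0]□□□bbbbb
Step 5: δ(q0, □) = (q0, □, L) → [q0]□□□□bbbbb
Step 6: δ(q0, □) = (q0, □, L) → [q0]□□□□□bbbbb
Step 7: δ(q0, □) = (q0, □, L) → [q0]□□□□□□bbbbb
Step 8: δ(q0, □) = (q0, □, L) → [q0]□□□□□□□bbbbb
Step 9: δ(q0, □) = (q0, □, L) → [q0]□□□□□□□□bbbbb
Step 10: δ(q0, □) = (q0, □, L) → [q0]□□□□□□□□□bbbbb
Step 11: δ(q0, □) = (q0, □, L) → [q0]□□□□□□□□□□bbbbb
Step 12: δ(q0, □) = (q0, □, L) → [q0]□□□□□□□□□□□bbbbb
Step 13: δ(q0, □) = (q0, □, L) → [q0]□□□□□□□□□□□□bbbbb
Step 14: δ(q0, □) = (q0, □, L) → [q0]□□□□□□□□□□□□□bbbbb
Step 15: δ(q0, □) = (q0, □, L) → [q0]□□□□□□□□□□□□□□bbbbb
Step 16: δ(q0, □) = (q0, □, L) → [q0]□□□□□□□□□□□□□□□bbbbb
Step 17: δ(q0, □) = (q0, □, L) → [q0]□□□□□□□□□□□□□□□□bbbbb
Step 18: δ(q0, □) = (q0, □, L) → [q0]□□□□□□□□□□□□□□□□□bbbbb
Step 19: δ(q0, □) = (q0, □, L) → [q0]□□□□□□□□□□□□□□□□□□bbbbb
Step 20: δ(q0, □) = (q0, □, L) → [q0]□□□□□□□□□□□□□□□□□□□bbbbb
Step 21: δ(q0, □) = (q0, □, L) → [q0]□□□□□□□□□□□□□□□□□□□□bbbbb
Step 22: δ(q0, □) = (q0, □, L) → [q0]□□□□□□□□□□□□□□□□□□□□□bbbbb
Step 23: δ(q0, □) = (q0, □, L) → [q0]□□□□□□□□□□□□□□□□□□□□□□bbbbb
Step 24: δ(q0, □) = (q0, □, L) → [q0]□□□□□□□□□□□□□□□□□□□□□□□bbbbb
Step 25: δ(q0, □) = (q0, □, L) → [q0]□□□□□□□□□□□□□□□□□□□□□□□□bbbbb
Step 26: δ(q0, □) = (q0, □, L) → [q0]□□□□□□□□□□□□□□□□□□□□□□□□□bbbbb
Step 27: δ(q0, □) = (q0, □, L) → [q0]□□□□□□□□□□□□□□□□□□□□□□□□□□bbbbb
Step 28: δ(q0, □) = (q0, □, L) → [q0]□□□□□□□□□□□□□□□□□□□□□□□□□□□bbbbb

The machine has not reached a halting state after 28 steps.
The machine did not halt within the 28-step bound.

Answer: No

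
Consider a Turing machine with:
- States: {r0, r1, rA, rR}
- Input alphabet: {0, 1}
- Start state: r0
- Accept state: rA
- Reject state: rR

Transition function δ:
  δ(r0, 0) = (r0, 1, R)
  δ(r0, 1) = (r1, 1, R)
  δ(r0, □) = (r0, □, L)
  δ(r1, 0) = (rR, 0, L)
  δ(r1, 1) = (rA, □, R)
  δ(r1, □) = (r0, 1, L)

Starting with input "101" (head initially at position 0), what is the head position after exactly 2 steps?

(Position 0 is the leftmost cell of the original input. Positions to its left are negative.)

Execution trace (head position shown):
Step 0: [r0]101  (head at position 0)
Step 1: move right → 1[r1]01  (head at position 1)
Step 2: move left → [rR]101  (head at position 0)

After 2 steps, the head is at position 0.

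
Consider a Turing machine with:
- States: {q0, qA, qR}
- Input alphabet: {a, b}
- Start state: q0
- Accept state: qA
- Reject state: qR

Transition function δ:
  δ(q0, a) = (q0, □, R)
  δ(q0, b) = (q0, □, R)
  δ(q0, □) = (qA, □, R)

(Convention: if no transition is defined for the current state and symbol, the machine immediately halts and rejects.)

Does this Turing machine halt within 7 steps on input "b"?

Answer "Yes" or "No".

Execution trace:
Initial: [q0]b
Step 1: δ(q0, b) = (q0, □, R) → □[q0]□
Step 2: δ(q0, □) = (qA, □, R) → □□[qA]□

The machine reaches the accept state qA and halts.
The machine halted after 2 steps (within the 7-step bound).

Answer: Yes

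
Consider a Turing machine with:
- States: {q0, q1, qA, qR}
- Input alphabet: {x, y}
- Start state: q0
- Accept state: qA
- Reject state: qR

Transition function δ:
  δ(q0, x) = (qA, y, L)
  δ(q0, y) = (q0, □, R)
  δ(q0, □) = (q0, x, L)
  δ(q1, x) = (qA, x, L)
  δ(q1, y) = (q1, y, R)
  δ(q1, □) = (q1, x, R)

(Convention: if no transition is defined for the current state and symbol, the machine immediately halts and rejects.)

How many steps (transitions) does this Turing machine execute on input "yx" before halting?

Execution trace:
Initial: [q0]yx
Step 1: δ(q0, y) = (q0, □, R) → □[q0]x
Step 2: δ(q0, x) = (qA, y, L) → [qA]□y

The machine reaches the accept state qA and halts.

The machine executed 2 steps before halting.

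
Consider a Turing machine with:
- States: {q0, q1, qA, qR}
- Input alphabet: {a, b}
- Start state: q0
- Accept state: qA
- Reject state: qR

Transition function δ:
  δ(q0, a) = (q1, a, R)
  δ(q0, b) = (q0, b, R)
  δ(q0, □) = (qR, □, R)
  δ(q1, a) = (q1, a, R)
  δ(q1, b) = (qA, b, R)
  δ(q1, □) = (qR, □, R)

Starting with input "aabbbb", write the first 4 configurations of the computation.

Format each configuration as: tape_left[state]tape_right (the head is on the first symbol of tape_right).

Transitions applied:
Step 1: δ(q0, a) = (q1, a, R)
Step 2: δ(q1, a) = (q1, a, R)
Step 3: δ(q1, b) = (qA, b, R)

The first 4 configurations are:
[q0]aabbbb ⊢ a[q1]abbbb ⊢ aa[q1]bbbb ⊢ aab[qA]bbb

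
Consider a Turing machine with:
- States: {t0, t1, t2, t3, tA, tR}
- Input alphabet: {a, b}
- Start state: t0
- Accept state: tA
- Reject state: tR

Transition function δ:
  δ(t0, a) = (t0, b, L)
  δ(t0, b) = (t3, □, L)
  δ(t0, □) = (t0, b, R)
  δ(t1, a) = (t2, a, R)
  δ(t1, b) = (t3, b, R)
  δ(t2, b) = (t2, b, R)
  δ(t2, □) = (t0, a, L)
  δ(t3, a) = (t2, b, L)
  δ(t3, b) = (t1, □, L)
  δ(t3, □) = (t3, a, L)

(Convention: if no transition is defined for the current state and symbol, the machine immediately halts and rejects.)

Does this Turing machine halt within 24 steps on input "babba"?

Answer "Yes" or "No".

Execution trace:
Initial: [t0]babba
Step 1: δ(t0, b) = (t3, □, L) → [t3]□□abba
Step 2: δ(t3, □) = (t3, a, L) → [t3]□a□abba
Step 3: δ(t3, □) = (t3, a, L) → [t3]□aa□abba
Step 4: δ(t3, □) = (t3, a, L) → [t3]□aaa□abba
Step 5: δ(t3, □) = (t3, a, L) → [t3]□aaaa□abba
Step 6: δ(t3, □) = (t3, a, L) → [t3]□aaaaa□abba
Step 7: δ(t3, □) = (t3, a, L) → [t3]□aaaaaa□abba
Step 8: δ(t3, □) = (t3, a, L) → [t3]□aaaaaaa□abba
Step 9: δ(t3, □) = (t3, a, L) → [t3]□aaaaaaaa□abba
Step 10: δ(t3, □) = (t3, a, L) → [t3]□aaaaaaaaa□abba
Step 11: δ(t3, □) = (t3, a, L) → [t3]□aaaaaaaaaa□abba
Step 12: δ(t3, □) = (t3, a, L) → [t3]□aaaaaaaaaaa□abba
Step 13: δ(t3, □) = (t3, a, L) → [t3]□aaaaaaaaaaaa□abba
Step 14: δ(t3, □) = (t3, a, L) → [t3]□aaaaaaaaaaaaa□abba
Step 15: δ(t3, □) = (t3, a, L) → [t3]□aaaaaaaaaaaaaa□abba
Step 16: δ(t3, □) = (t3, a, L) → [t3]□aaaaaaaaaaaaaaa□abba
Step 17: δ(t3, □) = (t3, a, L) → [t3]□aaaaaaaaaaaaaaaa□abba
Step 18: δ(t3, □) = (t3, a, L) → [t3]□aaaaaaaaaaaaaaaaa□abba
Step 19: δ(t3, □) = (t3, a, L) → [t3]□aaaaaaaaaaaaaaaaaa□abba
Step 20: δ(t3, □) = (t3, a, L) → [t3]□aaaaaaaaaaaaaaaaaaa□abba
Step 21: δ(t3, □) = (t3, a, L) → [t3]□aaaaaaaaaaaaaaaaaaaa□abba
Step 22: δ(t3, □) = (t3, a, L) → [t3]□aaaaaaaaaaaaaaaaaaaaa□abba
Step 23: δ(t3, □) = (t3, a, L) → [t3]□aaaaaaaaaaaaaaaaaaaaaa□abba
Step 24: δ(t3, □) = (t3, a, L) → [t3]□aaaaaaaaaaaaaaaaaaaaaaa□abba

The machine has not reached a halting state after 24 steps.
The machine did not halt within the 24-step bound.

Answer: No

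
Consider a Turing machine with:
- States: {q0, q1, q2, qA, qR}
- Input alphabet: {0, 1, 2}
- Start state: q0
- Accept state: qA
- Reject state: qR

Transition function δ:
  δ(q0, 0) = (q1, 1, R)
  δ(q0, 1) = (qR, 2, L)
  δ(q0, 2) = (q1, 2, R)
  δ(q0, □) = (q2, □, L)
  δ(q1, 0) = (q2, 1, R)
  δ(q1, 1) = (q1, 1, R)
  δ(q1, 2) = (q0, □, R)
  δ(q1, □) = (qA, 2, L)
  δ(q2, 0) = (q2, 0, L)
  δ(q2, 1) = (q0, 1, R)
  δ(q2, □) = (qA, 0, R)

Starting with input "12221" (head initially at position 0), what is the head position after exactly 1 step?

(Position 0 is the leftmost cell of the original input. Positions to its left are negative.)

Execution trace (head position shown):
Step 0: [q0]12221  (head at position 0)
Step 1: move left → [qR]□22221  (head at position -1)

After 1 step, the head is at position -1.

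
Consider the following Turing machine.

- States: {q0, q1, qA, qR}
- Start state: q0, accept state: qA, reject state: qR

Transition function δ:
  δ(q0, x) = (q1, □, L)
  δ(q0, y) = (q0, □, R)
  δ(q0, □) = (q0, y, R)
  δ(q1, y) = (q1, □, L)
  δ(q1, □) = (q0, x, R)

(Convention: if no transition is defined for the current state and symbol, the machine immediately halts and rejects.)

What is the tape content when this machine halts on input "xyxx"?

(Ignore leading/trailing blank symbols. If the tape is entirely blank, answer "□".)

Execution trace:
Initial: [q0]xyxx
Step 1: δ(q0, x) = (q1, □, L) → [q1]□□yxx
Step 2: δ(q1, □) = (q0, x, R) → x[q0]□yxx
Step 3: δ(q0, □) = (q0, y, R) → xy[q0]yxx
Step 4: δ(q0, y) = (q0, □, R) → xy□[q0]xx
Step 5: δ(q0, x) = (q1, □, L) → xy[q1]□□x
Step 6: δ(q1, □) = (q0, x, R) → xyx[q0]□x
Step 7: δ(q0, □) = (q0, y, R) → xyxy[q0]x
Step 8: δ(q0, x) = (q1, □, L) → xyx[q1]y□
Step 9: δ(q1, y) = (q1, □, L) → xy[q1]x□□

No transition is defined for δ(q1, x). By convention the machine halts and rejects.

Final tape (ignoring leading/trailing blanks): xyx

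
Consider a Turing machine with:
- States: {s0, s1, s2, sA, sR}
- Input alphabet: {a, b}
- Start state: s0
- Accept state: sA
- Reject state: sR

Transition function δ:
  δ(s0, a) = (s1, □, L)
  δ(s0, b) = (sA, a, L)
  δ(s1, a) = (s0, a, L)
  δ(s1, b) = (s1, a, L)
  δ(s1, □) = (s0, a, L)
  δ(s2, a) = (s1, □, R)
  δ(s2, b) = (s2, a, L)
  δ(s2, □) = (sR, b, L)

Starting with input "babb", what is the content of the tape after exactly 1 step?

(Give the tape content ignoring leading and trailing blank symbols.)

Execution trace:
Initial: [s0]babb
Step 1: δ(s0, b) = (sA, a, L) → [sA]□aabb

The machine reaches the accept state sA and halts.

After 1 step, the tape (ignoring leading/trailing blanks) is: aabb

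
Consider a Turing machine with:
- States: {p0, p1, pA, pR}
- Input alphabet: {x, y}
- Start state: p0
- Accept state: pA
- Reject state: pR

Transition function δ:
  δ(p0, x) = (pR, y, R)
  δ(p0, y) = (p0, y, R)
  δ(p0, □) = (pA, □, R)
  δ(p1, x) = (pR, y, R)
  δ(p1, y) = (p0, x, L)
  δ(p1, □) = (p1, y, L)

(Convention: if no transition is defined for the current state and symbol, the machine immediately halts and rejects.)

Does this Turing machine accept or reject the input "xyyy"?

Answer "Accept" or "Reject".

Execution trace:
Initial: [p0]xyyy
Step 1: δ(p0, x) = (pR, y, R) → y[pR]yyy

The machine reaches the reject state pR and halts.

Answer: Reject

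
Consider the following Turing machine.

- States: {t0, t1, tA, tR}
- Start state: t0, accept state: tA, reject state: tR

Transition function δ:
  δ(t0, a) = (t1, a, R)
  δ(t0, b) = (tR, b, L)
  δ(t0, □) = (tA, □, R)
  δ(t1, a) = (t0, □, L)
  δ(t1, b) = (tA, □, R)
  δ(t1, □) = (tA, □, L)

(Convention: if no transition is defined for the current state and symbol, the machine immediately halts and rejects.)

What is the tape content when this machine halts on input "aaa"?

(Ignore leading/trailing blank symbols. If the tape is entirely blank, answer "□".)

Execution trace:
Initial: [t0]aaa
Step 1: δ(t0, a) = (t1, a, R) → a[t1]aa
Step 2: δ(t1, a) = (t0, □, L) → [t0]a□a
Step 3: δ(t0, a) = (t1, a, R) → a[t1]□a
Step 4: δ(t1, □) = (tA, □, L) → [tA]a□a

The machine reaches the accept state tA and halts.

Final tape (ignoring leading/trailing blanks): a□a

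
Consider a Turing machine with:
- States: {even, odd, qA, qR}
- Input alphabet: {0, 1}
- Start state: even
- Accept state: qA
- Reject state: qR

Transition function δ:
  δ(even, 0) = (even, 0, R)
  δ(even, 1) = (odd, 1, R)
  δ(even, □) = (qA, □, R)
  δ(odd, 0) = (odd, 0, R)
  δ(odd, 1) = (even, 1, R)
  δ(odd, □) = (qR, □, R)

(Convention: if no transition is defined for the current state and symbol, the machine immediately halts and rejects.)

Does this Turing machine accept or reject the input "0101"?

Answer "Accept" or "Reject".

Execution trace:
Initial: [even]0101
Step 1: δ(even, 0) = (even, 0, R) → 0[even]101
Step 2: δ(even, 1) = (odd, 1, R) → 01[odd]01
Step 3: δ(odd, 0) = (odd, 0, R) → 010[odd]1
Step 4: δ(odd, 1) = (even, 1, R) → 0101[even]□
Step 5: δ(even, □) = (qA, □, R) → 0101□[qA]□

The machine reaches the accept state qA and halts.

Answer: Accept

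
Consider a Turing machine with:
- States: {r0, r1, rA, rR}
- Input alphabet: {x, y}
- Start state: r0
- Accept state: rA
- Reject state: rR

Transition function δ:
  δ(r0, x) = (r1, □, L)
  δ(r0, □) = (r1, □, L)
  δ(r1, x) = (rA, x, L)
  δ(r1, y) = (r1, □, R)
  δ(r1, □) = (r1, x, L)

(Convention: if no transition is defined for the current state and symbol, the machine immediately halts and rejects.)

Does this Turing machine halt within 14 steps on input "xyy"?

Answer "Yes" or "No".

Execution trace:
Initial: [r0]xyy
Step 1: δ(r0, x) = (r1, □, L) → [r1]□□yy
Step 2: δ(r1, □) = (r1, x, L) → [r1]□x□yy
Step 3: δ(r1, □) = (r1, x, L) → [r1]□xx□yy
Step 4: δ(r1, □) = (r1, x, L) → [r1]□xxx□yy
Step 5: δ(r1, □) = (r1, x, L) → [r1]□xxxx□yy
Step 6: δ(r1, □) = (r1, x, L) → [r1]□xxxxx□yy
Step 7: δ(r1, □) = (r1, x, L) → [r1]□xxxxxx□yy
Step 8: δ(r1, □) = (r1, x, L) → [r1]□xxxxxxx□yy
Step 9: δ(r1, □) = (r1, x, L) → [r1]□xxxxxxxx□yy
Step 10: δ(r1, □) = (r1, x, L) → [r1]□xxxxxxxxx□yy
Step 11: δ(r1, □) = (r1, x, L) → [r1]□xxxxxxxxxx□yy
Step 12: δ(r1, □) = (r1, x, L) → [r1]□xxxxxxxxxxx□yy
Step 13: δ(r1, □) = (r1, x, L) → [r1]□xxxxxxxxxxxx□yy
Step 14: δ(r1, □) = (r1, x, L) → [r1]□xxxxxxxxxxxxx□yy

The machine has not reached a halting state after 14 steps.
The machine did not halt within the 14-step bound.

Answer: No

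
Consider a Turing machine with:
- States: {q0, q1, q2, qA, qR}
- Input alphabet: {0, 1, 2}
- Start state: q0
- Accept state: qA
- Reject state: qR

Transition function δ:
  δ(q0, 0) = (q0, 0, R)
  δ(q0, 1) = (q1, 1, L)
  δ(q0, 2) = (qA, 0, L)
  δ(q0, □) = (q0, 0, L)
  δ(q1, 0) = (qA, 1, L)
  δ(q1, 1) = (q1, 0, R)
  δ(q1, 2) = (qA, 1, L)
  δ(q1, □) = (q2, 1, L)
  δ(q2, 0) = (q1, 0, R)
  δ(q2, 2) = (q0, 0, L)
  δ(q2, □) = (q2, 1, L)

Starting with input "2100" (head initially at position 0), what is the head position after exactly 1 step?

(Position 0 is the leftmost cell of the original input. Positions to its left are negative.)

Execution trace (head position shown):
Step 0: [q0]2100  (head at position 0)
Step 1: move left → [qA]□0100  (head at position -1)

After 1 step, the head is at position -1.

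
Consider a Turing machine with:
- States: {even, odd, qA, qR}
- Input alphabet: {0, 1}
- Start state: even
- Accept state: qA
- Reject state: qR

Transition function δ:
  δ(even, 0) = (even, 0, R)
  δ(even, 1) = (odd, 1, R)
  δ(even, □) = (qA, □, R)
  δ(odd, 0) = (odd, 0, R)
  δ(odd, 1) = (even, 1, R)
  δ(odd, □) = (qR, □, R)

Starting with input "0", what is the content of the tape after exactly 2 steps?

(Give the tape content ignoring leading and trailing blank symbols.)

Execution trace:
Initial: [even]0
Step 1: δ(even, 0) = (even, 0, R) → 0[even]□
Step 2: δ(even, □) = (qA, □, R) → 0□[qA]□

The machine reaches the accept state qA and halts.

After 2 steps, the tape (ignoring leading/trailing blanks) is: 0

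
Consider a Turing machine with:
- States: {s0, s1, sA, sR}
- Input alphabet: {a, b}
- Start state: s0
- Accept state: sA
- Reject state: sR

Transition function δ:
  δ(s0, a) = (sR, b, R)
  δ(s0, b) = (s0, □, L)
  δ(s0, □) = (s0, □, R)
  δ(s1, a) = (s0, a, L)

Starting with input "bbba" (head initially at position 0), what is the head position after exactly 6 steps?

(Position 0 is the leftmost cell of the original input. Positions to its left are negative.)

Execution trace (head position shown):
Step 0: [s0]bbba  (head at position 0)
Step 1: move left → [s0]□□bba  (head at position -1)
Step 2: move right → □[s0]□bba  (head at position 0)
Step 3: move right → □□[s0]bba  (head at position 1)
Step 4: move left → □[s0]□□ba  (head at position 0)
Step 5: move right → □□[s0]□ba  (head at position 1)
Step 6: move right → □□□[s0]ba  (head at position 2)

After 6 steps, the head is at position 2.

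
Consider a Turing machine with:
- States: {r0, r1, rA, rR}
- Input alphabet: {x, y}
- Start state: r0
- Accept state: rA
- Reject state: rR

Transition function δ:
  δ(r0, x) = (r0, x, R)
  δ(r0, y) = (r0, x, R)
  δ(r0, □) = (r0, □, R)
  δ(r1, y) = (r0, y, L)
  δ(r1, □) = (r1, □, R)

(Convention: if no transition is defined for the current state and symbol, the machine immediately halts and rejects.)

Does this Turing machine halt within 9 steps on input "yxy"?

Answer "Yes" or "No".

Execution trace:
Initial: [r0]yxy
Step 1: δ(r0, y) = (r0, x, R) → x[r0]xy
Step 2: δ(r0, x) = (r0, x, R) → xx[r0]y
Step 3: δ(r0, y) = (r0, x, R) → xxx[r0]□
Step 4: δ(r0, □) = (r0, □, R) → xxx□[r0]□
Step 5: δ(r0, □) = (r0, □, R) → xxx□□[r0]□
Step 6: δ(r0, □) = (r0, □, R) → xxx□□□[r0]□
Step 7: δ(r0, □) = (r0, □, R) → xxx□□□□[r0]□
Step 8: δ(r0, □) = (r0, □, R) → xxx□□□□□[r0]□
Step 9: δ(r0, □) = (r0, □, R) → xxx□□□□□□[r0]□

The machine has not reached a halting state after 9 steps.
The machine did not halt within the 9-step bound.

Answer: No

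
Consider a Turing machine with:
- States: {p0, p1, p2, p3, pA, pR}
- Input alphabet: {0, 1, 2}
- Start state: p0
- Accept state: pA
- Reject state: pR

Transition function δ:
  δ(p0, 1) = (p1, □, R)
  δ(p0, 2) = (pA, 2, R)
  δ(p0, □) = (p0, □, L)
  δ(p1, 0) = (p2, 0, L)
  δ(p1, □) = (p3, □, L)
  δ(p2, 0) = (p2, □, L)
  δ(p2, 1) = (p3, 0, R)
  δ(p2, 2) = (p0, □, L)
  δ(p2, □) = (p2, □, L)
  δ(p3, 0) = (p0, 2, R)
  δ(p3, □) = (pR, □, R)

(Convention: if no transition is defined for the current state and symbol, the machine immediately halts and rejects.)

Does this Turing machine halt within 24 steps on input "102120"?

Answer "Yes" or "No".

Execution trace:
Initial: [p0]102120
Step 1: δ(p0, 1) = (p1, □, R) → □[p1]02120
Step 2: δ(p1, 0) = (p2, 0, L) → [p2]□02120
Step 3: δ(p2, □) = (p2, □, L) → [p2]□□02120
Step 4: δ(p2, □) = (p2, □, L) → [p2]□□□02120
Step 5: δ(p2, □) = (p2, □, L) → [p2]□□□□02120
Step 6: δ(p2, □) = (p2, □, L) → [p2]□□□□□02120
Step 7: δ(p2, □) = (p2, □, L) → [p2]□□□□□□02120
Step 8: δ(p2, □) = (p2, □, L) → [p2]□□□□□□□02120
Step 9: δ(p2, □) = (p2, □, L) → [p2]□□□□□□□□02120
Step 10: δ(p2, □) = (p2, □, L) → [p2]□□□□□□□□□02120
Step 11: δ(p2, □) = (p2, □, L) → [p2]□□□□□□□□□□02120
Step 12: δ(p2, □) = (p2, □, L) → [p2]□□□□□□□□□□□02120
Step 13: δ(p2, □) = (p2, □, L) → [p2]□□□□□□□□□□□□02120
Step 14: δ(p2, □) = (p2, □, L) → [p2]□□□□□□□□□□□□□02120
Step 15: δ(p2, □) = (p2, □, L) → [p2]□□□□□□□□□□□□□□02120
Step 16: δ(p2, □) = (p2, □, L) → [p2]□□□□□□□□□□□□□□□02120
Step 17: δ(p2, □) = (p2, □, L) → [p2]□□□□□□□□□□□□□□□□02120
Step 18: δ(p2, □) = (p2, □, L) → [p2]□□□□□□□□□□□□□□□□□02120
Step 19: δ(p2, □) = (p2, □, L) → [p2]□□□□□□□□□□□□□□□□□□02120
Step 20: δ(p2, □) = (p2, □, L) → [p2]□□□□□□□□□□□□□□□□□□□02120
Step 21: δ(p2, □) = (p2, □, L) → [p2]□□□□□□□□□□□□□□□□□□□□02120
Step 22: δ(p2, □) = (p2, □, L) → [p2]□□□□□□□□□□□□□□□□□□□□□02120
Step 23: δ(p2, □) = (p2, □, L) → [p2]□□□□□□□□□□□□□□□□□□□□□□02120
Step 24: δ(p2, □) = (p2, □, L) → [p2]□□□□□□□□□□□□□□□□□□□□□□□02120

The machine has not reached a halting state after 24 steps.
The machine did not halt within the 24-step bound.

Answer: No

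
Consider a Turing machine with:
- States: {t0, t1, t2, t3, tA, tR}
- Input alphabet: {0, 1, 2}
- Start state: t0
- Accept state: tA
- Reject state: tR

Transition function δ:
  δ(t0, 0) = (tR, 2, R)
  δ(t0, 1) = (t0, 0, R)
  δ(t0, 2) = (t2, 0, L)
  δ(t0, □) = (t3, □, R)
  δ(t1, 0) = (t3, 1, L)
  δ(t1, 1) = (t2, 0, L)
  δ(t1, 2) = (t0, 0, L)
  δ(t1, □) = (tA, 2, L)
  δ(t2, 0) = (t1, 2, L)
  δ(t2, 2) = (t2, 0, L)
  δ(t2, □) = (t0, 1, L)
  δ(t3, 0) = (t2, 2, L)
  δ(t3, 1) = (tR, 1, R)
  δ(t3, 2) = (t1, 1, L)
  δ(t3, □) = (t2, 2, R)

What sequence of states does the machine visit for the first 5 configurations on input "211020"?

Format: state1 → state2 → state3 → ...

Execution trace:
Initial: [t0]211020
Step 1: δ(t0, 2) = (t2, 0, L) → [t2]□011020
Step 2: δ(t2, □) = (t0, 1, L) → [t0]□1011020
Step 3: δ(t0, □) = (t3, □, R) → □[t3]1011020
Step 4: δ(t3, 1) = (tR, 1, R) → □1[tR]011020

The machine reaches the reject state tR and halts.

State sequence: t0 → t2 → t0 → t3 → tR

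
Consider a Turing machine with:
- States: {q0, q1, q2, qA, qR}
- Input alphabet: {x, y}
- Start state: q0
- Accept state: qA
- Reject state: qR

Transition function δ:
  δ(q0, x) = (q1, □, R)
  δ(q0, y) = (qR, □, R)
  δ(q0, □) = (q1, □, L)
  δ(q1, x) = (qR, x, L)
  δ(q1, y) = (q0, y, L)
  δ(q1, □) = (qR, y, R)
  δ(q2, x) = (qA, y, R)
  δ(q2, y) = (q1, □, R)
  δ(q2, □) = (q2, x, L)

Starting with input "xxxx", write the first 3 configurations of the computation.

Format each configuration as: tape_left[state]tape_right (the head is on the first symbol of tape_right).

Transitions applied:
Step 1: δ(q0, x) = (q1, □, R)
Step 2: δ(q1, x) = (qR, x, L)

The first 3 configurations are:
[q0]xxxx ⊢ □[q1]xxx ⊢ [qR]□xxx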